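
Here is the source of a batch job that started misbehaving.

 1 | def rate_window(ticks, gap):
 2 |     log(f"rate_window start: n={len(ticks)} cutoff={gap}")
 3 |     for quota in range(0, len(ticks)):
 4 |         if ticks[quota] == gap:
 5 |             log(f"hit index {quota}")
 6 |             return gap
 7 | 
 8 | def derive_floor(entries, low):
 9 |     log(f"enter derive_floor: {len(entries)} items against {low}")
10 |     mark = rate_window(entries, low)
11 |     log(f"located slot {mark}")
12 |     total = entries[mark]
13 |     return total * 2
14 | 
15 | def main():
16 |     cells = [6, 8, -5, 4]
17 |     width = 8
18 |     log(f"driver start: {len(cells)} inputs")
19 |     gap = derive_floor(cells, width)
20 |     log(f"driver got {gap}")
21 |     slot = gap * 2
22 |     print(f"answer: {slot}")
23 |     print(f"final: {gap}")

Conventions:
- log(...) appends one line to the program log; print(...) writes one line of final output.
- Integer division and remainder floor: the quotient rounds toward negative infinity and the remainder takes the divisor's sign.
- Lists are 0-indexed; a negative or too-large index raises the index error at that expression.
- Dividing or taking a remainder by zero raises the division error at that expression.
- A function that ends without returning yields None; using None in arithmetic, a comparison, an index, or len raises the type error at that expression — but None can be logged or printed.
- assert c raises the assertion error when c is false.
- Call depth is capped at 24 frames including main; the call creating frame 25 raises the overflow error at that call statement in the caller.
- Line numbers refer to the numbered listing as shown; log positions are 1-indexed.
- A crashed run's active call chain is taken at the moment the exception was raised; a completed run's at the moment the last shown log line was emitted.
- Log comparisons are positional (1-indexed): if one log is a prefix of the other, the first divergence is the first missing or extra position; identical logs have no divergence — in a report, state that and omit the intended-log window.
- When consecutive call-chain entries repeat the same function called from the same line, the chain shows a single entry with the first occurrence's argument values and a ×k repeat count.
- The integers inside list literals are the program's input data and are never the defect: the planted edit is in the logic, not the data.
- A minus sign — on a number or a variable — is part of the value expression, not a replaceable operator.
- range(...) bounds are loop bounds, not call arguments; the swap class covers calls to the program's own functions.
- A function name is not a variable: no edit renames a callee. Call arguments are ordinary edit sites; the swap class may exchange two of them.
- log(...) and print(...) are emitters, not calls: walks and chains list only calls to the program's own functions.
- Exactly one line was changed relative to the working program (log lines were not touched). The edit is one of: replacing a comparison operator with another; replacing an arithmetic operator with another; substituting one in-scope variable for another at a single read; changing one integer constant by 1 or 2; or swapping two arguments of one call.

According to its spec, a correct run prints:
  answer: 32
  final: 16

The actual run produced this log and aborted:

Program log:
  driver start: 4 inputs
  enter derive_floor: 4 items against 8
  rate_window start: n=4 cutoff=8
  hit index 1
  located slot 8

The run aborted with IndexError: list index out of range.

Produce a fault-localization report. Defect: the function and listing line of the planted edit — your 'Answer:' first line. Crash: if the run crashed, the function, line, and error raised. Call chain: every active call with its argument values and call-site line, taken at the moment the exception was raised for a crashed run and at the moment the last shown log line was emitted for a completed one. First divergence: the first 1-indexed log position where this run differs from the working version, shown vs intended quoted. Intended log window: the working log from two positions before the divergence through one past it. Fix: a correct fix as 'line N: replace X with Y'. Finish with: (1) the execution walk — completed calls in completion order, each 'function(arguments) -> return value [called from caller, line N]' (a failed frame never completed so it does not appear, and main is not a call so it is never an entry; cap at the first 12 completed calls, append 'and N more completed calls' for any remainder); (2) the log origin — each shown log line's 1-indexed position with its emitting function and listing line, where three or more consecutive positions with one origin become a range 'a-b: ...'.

Answer: the defect is in rate_window at line 6.
Core observation: The log first diverges at position 5: the faulty run prints 'located slot 8' where the working version prints 'located slot 1'.
Crash: derive_floor, line 12, IndexError.
Call chain: main -> derive_floor([6, 8, -5, 4], 8) (called at line 19).
First divergence: position 5 — shown 'located slot 8', intended 'located slot 1'.
Intended log window:
  3: rate_window start: n=4 cutoff=8
  4: hit index 1
  5: located slot 1
  6: driver got 16
Execution walk:
  rate_window([6, 8, -5, 4], 8) -> 8  [called from derive_floor, line 10]
Origin of each log line:
  1: logged in main at line 18
  2: logged in derive_floor at line 9
  3: logged in rate_window at line 2
  4: logged in rate_window at line 5
  5: logged in derive_floor at line 11
A correct fix: line 6: replace `gap` with `quota`.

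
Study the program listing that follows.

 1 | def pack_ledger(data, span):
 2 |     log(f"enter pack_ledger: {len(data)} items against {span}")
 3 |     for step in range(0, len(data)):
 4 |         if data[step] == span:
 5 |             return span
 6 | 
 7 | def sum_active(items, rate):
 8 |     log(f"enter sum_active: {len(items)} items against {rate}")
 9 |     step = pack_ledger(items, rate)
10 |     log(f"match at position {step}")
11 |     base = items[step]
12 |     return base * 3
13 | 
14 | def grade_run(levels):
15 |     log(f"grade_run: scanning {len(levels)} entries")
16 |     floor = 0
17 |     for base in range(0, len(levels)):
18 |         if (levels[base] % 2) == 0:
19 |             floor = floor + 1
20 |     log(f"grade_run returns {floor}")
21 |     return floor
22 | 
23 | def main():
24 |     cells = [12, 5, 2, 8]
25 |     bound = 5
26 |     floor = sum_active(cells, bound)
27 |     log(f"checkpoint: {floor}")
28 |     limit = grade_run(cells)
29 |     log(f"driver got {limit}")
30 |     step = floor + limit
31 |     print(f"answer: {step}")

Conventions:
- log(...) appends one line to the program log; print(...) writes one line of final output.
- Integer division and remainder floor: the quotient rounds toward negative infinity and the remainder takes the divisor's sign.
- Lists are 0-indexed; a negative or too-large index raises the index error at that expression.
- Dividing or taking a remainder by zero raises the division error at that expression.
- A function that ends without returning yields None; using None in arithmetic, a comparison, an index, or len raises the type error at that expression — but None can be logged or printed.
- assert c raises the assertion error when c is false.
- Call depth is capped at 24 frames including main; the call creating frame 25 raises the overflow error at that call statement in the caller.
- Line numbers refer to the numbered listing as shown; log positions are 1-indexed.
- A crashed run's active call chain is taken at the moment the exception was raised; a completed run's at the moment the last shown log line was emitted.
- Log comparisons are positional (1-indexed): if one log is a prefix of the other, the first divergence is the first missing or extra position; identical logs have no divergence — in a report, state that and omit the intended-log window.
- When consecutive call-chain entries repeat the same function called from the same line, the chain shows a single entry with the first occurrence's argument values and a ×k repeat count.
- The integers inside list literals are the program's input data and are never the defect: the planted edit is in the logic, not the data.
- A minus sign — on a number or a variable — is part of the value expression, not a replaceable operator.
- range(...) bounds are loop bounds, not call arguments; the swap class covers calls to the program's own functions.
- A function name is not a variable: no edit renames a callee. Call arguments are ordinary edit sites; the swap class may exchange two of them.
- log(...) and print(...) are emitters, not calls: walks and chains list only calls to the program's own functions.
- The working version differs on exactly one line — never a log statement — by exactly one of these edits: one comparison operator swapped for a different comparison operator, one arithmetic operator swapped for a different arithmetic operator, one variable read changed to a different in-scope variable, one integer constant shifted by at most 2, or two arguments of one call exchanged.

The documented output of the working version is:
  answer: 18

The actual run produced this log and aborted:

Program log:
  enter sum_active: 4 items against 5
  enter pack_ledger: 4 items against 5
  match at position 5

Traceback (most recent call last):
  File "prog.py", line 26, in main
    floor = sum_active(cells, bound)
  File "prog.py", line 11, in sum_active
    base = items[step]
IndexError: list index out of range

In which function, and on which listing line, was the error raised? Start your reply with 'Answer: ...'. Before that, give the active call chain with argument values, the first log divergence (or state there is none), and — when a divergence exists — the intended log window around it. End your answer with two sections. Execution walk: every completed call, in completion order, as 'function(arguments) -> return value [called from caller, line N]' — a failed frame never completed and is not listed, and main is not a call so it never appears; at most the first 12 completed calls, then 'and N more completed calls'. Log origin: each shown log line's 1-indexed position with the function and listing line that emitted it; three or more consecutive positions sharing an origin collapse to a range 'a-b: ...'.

Answer: the error was raised in sum_active, line 11.
Key fact: Everything matches until log position 3, which reads 'match at position 5' in place of 'match at position 1'.
Call chain: main -> sum_active([12, 5, 2, 8], 5) (called at line 26).
First divergence: at position 3 the run shows 'match at position 5' where the working version logs 'match at position 1'.
Intended log window:
  1: enter sum_active: 4 items against 5
  2: enter pack_ledger: 4 items against 5
  3: match at position 1
  4: checkpoint: 15
Execution walk:
  pack_ledger([12, 5, 2, 8], 5) -> 5  [called from sum_active, line 9]
Log origin:
  1: emitted by sum_active (line 8)
  2: emitted by pack_ledger (line 2)
  3: emitted by sum_active (line 10)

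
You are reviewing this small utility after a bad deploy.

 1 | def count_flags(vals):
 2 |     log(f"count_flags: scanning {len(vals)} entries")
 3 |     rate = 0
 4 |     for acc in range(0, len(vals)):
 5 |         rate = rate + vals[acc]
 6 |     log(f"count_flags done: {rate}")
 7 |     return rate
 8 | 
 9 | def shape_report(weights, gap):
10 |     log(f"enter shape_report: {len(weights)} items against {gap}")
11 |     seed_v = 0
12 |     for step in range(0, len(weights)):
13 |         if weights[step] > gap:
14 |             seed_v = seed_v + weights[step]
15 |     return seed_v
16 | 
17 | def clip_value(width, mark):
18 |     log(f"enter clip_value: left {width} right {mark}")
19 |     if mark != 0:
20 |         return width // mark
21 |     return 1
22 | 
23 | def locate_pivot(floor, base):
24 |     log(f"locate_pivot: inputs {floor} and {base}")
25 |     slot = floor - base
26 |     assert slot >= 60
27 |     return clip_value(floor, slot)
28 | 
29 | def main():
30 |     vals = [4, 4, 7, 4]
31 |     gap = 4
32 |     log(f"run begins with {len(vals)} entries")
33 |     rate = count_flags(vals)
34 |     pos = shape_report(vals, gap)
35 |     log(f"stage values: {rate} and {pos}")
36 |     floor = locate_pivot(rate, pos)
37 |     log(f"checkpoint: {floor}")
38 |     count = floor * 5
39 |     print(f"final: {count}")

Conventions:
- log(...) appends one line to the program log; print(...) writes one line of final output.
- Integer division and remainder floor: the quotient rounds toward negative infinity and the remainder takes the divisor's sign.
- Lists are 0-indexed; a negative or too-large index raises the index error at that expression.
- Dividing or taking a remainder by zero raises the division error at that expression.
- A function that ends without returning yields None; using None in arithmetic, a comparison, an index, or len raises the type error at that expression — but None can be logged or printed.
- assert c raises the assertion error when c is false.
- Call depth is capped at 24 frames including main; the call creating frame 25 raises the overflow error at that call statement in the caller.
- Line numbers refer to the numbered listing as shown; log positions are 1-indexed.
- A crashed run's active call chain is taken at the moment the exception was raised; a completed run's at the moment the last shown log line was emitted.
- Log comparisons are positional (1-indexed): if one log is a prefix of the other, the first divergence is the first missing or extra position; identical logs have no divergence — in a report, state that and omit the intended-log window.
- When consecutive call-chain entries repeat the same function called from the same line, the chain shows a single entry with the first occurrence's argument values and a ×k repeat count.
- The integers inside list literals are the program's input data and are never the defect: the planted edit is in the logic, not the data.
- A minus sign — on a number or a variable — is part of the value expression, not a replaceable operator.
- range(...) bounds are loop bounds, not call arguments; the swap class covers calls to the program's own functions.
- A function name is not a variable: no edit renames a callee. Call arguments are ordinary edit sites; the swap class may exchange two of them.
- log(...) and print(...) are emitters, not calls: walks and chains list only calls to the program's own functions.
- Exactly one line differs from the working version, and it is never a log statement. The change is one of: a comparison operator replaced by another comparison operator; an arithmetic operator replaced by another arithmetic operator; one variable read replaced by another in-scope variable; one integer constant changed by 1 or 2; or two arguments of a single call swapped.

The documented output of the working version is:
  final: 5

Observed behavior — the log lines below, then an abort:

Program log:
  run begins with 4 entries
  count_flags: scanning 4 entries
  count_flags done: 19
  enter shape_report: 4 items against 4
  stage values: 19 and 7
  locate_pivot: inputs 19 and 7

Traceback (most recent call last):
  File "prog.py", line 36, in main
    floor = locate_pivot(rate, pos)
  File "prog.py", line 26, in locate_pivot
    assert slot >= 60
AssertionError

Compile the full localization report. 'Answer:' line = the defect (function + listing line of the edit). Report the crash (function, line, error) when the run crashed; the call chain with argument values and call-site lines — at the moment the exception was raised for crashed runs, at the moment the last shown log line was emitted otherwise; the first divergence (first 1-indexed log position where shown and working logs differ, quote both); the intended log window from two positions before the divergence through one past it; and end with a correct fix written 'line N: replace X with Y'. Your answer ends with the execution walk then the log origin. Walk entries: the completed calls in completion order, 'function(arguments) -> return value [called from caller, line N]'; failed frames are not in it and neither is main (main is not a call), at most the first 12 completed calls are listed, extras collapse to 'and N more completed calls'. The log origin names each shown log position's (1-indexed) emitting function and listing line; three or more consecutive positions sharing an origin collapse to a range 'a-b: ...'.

Answer: the defect is in locate_pivot at line 26.
Key fact: The log ends early — 6 lines, where the working version next logs 'enter clip_value: left 19 right 12'.
Crash: locate_pivot, line 26, AssertionError.
Call chain: main -> locate_pivot(19, 7) (called at line 36).
First divergence: position 7 (shown log ended at 6 lines; the working version continues: 'enter clip_value: left 19 right 12').
Intended log window:
  5: stage values: 19 and 7
  6: locate_pivot: inputs 19 and 7
  7: enter clip_value: left 19 right 12
  8: checkpoint: 1
Execution walk:
  count_flags([4, 4, 7, 4]) -> 19  [called from main, line 33]
  shape_report([4, 4, 7, 4], 4) -> 7  [called from main, line 34]
Origin of each log line:
  1: logged in main at line 32
  2: logged in count_flags at line 2
  3: logged in count_flags at line 6
  4: logged in shape_report at line 10
  5: logged in main at line 35
  6: logged in locate_pivot at line 24
A correct fix: line 26: replace `>=` with `<=`.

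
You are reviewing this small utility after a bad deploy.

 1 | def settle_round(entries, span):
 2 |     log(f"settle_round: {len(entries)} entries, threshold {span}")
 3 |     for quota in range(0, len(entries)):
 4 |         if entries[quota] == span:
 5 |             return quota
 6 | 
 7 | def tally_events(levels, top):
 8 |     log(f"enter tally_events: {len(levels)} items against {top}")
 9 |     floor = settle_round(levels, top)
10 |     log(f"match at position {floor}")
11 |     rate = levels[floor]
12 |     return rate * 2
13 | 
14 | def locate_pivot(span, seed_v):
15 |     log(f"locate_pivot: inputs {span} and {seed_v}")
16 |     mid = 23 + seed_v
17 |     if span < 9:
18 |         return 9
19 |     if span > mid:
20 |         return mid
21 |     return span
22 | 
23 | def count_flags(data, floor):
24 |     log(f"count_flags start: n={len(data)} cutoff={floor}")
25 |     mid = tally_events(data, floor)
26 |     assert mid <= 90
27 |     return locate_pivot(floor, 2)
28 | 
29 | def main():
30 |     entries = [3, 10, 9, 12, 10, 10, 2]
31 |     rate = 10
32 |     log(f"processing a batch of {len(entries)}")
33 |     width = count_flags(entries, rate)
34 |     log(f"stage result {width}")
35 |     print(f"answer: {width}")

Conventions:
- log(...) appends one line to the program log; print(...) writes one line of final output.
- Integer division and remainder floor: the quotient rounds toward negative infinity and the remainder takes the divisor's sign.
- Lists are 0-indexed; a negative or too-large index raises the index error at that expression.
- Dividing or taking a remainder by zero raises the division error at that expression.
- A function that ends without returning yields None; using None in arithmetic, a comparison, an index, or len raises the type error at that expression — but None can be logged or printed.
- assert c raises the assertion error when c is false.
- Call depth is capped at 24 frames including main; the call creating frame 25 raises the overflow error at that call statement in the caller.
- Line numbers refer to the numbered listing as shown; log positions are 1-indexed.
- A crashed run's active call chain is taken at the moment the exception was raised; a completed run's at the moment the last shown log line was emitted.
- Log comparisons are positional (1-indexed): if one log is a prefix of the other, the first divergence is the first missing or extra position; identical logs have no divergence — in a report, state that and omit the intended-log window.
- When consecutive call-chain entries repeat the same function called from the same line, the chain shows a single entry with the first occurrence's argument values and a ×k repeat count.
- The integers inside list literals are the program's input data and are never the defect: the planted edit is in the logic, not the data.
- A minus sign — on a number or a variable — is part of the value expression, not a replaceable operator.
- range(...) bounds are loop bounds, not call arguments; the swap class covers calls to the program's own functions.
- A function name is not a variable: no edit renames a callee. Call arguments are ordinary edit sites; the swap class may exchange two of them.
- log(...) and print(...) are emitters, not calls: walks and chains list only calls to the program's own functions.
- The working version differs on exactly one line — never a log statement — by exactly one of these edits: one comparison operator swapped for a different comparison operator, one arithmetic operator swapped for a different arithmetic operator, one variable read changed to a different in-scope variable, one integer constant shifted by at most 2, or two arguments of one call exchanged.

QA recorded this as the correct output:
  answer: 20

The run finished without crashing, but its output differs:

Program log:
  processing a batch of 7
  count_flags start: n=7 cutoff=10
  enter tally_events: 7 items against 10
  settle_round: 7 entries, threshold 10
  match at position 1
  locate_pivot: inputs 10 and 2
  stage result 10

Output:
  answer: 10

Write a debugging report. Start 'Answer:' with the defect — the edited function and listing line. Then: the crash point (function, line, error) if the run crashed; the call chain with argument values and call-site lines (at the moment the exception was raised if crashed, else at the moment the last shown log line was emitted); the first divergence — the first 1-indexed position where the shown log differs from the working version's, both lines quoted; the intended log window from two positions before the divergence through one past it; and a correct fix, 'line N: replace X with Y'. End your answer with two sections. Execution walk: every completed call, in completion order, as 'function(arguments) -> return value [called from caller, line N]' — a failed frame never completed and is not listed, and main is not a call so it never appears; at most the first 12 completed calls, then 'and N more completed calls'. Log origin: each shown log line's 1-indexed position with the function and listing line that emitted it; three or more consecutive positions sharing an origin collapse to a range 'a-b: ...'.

Answer: the defect is in count_flags at line 27.
Key fact: The log first diverges at position 6: the faulty run prints 'locate_pivot: inputs 10 and 2' where the working version prints 'locate_pivot: inputs 20 and 2'.
Call chain: main.
First divergence: position 6 — the shown line 'locate_pivot: inputs 10 and 2' should read 'locate_pivot: inputs 20 and 2'.
Intended log window:
  4: settle_round: 7 entries, threshold 10
  5: match at position 1
  6: locate_pivot: inputs 20 and 2
  7: stage result 20
Execution walk:
  settle_round([3, 10, 9, 12, 10, 10, 2], 10) -> 1  [called from tally_events, line 9]
  tally_events([3, 10, 9, 12, 10, 10, 2], 10) -> 20  [called from count_flags, line 25]
  locate_pivot(10, 2) -> 10  [called from count_flags, line 27]
  count_flags([3, 10, 9, 12, 10, 10, 2], 10) -> 10  [called from main, line 33]
Log origin:
  1: emitted by main (line 32)
  2: emitted by count_flags (line 24)
  3: emitted by tally_events (line 8)
  4: emitted by settle_round (line 2)
  5: emitted by tally_events (line 10)
  6: emitted by locate_pivot (line 15)
  7: emitted by main (line 34)
A correct fix: line 27: replace `floor` with `mid`.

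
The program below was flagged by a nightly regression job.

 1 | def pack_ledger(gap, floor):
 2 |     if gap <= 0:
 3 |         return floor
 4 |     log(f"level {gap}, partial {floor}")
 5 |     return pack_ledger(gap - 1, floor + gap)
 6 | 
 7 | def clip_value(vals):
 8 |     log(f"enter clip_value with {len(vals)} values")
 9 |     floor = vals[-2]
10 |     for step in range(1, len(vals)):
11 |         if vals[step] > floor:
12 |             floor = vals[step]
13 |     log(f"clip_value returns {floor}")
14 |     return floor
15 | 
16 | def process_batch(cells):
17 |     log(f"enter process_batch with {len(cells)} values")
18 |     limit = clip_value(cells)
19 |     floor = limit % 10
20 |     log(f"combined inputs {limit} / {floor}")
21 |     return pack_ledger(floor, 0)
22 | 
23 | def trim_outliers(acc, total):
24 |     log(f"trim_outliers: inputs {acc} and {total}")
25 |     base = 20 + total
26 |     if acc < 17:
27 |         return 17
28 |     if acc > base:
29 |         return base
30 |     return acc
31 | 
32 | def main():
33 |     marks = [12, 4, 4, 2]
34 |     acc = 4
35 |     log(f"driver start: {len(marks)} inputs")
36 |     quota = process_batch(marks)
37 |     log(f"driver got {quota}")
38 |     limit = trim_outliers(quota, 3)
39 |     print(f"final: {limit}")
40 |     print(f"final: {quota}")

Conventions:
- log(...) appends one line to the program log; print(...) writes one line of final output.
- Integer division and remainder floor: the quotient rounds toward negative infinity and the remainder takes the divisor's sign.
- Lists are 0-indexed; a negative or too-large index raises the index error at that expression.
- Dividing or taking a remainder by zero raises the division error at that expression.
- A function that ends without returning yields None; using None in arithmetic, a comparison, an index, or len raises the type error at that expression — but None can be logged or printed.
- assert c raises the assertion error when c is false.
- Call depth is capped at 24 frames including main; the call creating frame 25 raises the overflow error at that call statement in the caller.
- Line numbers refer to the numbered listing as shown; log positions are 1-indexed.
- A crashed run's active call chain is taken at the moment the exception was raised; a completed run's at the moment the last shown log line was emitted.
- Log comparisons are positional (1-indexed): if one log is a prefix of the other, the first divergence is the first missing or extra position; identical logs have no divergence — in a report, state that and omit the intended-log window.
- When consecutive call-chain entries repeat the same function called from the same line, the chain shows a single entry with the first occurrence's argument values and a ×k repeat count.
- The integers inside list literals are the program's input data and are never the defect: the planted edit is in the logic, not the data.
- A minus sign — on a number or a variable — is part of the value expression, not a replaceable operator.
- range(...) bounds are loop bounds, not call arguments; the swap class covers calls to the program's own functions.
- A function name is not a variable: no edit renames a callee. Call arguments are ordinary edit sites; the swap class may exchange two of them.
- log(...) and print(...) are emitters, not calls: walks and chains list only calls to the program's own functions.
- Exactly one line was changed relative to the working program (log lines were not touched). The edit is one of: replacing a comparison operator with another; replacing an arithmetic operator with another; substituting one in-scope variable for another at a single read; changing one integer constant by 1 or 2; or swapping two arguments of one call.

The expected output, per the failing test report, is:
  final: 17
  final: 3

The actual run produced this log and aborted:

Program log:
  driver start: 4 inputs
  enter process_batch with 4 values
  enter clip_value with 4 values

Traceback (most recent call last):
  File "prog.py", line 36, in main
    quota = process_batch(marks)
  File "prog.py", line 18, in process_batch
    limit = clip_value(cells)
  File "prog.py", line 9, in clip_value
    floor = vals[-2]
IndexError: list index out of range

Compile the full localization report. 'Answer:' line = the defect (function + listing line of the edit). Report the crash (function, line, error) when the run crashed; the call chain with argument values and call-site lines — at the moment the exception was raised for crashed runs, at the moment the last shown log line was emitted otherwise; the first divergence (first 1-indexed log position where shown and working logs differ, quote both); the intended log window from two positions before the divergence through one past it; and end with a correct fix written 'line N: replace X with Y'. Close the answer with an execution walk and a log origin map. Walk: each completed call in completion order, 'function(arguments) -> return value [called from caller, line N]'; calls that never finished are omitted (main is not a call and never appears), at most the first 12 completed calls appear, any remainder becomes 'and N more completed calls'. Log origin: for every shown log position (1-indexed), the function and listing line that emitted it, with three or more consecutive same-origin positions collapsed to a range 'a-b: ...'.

Answer: the defect is in clip_value at line 9.
Key fact: After 3 matching log lines the faulty run goes silent, while the working version continues with 'clip_value returns 12'.
Crash: clip_value, line 9, IndexError.
Call chain: main -> process_batch([12, 4, 4, 2]) (called at line 36) -> clip_value([12, 4, 4, 2]) (called at line 18).
First divergence: position 4 — the faulty run's log ends after 3 lines; the working version continues with 'clip_value returns 12'.
Intended log window:
  2: enter process_batch with 4 values
  3: enter clip_value with 4 values
  4: clip_value returns 12
  5: combined inputs 12 / 2
Execution walk:
  (no call completed)
Log origin:
  1: logged in main at line 35
  2: logged in process_batch at line 17
  3: logged in clip_value at line 8
A correct fix: line 9: replace `-2` with `0`.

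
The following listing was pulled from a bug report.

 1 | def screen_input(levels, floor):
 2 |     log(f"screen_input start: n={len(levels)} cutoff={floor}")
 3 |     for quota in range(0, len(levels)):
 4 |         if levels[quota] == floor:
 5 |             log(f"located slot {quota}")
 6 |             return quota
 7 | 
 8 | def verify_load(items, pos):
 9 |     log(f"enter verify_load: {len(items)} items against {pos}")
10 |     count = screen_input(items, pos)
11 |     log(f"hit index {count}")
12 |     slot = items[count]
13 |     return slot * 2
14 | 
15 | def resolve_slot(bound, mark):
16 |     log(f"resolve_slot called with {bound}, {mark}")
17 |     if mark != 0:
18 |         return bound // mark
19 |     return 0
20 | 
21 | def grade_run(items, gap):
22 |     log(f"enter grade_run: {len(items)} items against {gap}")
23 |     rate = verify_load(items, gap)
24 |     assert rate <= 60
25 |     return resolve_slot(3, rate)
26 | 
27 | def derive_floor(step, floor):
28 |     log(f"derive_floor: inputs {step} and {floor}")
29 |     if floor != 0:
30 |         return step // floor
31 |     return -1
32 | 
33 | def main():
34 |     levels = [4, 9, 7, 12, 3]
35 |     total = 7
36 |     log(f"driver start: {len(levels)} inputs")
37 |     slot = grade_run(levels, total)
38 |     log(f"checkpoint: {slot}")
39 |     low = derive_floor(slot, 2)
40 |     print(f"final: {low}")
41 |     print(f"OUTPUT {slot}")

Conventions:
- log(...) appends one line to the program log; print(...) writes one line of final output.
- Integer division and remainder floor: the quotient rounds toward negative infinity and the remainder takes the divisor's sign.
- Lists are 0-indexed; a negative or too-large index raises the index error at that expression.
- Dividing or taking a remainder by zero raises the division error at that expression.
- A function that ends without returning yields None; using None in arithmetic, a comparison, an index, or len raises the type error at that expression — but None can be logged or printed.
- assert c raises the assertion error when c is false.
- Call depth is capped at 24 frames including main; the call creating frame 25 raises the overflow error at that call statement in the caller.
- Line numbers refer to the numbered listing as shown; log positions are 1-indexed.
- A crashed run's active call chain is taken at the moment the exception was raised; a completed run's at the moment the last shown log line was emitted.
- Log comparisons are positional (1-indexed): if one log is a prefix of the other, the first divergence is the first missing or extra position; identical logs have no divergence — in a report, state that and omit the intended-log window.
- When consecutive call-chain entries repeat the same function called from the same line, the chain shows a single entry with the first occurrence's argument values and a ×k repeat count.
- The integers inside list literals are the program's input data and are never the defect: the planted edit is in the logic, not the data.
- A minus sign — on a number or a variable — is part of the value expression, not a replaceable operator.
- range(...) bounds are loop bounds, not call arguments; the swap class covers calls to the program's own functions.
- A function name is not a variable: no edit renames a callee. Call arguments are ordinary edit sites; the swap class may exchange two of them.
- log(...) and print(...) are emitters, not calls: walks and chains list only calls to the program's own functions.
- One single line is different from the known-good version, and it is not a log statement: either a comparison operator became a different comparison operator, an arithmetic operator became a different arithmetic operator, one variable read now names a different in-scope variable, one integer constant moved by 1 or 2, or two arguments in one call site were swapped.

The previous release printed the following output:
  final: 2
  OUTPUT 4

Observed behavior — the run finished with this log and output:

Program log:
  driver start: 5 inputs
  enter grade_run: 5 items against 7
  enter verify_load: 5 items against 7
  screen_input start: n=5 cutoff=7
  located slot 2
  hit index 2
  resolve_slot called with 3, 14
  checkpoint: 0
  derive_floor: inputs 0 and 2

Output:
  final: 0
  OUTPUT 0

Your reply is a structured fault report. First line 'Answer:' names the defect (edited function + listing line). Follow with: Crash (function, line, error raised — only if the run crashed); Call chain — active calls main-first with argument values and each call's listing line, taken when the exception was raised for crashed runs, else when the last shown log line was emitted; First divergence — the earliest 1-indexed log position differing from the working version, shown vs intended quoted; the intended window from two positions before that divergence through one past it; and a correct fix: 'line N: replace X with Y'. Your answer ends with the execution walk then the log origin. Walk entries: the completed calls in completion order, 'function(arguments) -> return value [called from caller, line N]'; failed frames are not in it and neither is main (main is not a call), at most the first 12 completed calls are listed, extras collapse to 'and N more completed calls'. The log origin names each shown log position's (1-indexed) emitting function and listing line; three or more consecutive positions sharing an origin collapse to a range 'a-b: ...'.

Answer: the defect is in grade_run at line 25.
The tell: Position 7 is the first bad log line: 'resolve_slot called with 3, 14' should read 'resolve_slot called with 14, 3'.
Call chain: main -> derive_floor(0, 2) (called at line 39).
First divergence: at position 7 the run shows 'resolve_slot called with 3, 14' where the working version logs 'resolve_slot called with 14, 3'.
Intended log window:
  5: located slot 2
  6: hit index 2
  7: resolve_slot called with 14, 3
  8: checkpoint: 4
Execution walk:
  screen_input([4, 9, 7, 12, 3], 7) -> 2  [called from verify_load, line 10]
  verify_load([4, 9, 7, 12, 3], 7) -> 14  [called from grade_run, line 23]
  resolve_slot(3, 14) -> 0  [called from grade_run, line 25]
  grade_run([4, 9, 7, 12, 3], 7) -> 0  [called from main, line 37]
  derive_floor(0, 2) -> 0  [called from main, line 39]
Log origins:
  1: emitted by main (line 36)
  2: emitted by grade_run (line 22)
  3: emitted by verify_load (line 9)
  4: emitted by screen_input (line 2)
  5: emitted by screen_input (line 5)
  6: emitted by verify_load (line 11)
  7: emitted by resolve_slot (line 16)
  8: emitted by main (line 38)
  9: emitted by derive_floor (line 28)
A correct fix: line 25: replace `resolve_slot(3, rate)` with `resolve_slot(rate, 3)`.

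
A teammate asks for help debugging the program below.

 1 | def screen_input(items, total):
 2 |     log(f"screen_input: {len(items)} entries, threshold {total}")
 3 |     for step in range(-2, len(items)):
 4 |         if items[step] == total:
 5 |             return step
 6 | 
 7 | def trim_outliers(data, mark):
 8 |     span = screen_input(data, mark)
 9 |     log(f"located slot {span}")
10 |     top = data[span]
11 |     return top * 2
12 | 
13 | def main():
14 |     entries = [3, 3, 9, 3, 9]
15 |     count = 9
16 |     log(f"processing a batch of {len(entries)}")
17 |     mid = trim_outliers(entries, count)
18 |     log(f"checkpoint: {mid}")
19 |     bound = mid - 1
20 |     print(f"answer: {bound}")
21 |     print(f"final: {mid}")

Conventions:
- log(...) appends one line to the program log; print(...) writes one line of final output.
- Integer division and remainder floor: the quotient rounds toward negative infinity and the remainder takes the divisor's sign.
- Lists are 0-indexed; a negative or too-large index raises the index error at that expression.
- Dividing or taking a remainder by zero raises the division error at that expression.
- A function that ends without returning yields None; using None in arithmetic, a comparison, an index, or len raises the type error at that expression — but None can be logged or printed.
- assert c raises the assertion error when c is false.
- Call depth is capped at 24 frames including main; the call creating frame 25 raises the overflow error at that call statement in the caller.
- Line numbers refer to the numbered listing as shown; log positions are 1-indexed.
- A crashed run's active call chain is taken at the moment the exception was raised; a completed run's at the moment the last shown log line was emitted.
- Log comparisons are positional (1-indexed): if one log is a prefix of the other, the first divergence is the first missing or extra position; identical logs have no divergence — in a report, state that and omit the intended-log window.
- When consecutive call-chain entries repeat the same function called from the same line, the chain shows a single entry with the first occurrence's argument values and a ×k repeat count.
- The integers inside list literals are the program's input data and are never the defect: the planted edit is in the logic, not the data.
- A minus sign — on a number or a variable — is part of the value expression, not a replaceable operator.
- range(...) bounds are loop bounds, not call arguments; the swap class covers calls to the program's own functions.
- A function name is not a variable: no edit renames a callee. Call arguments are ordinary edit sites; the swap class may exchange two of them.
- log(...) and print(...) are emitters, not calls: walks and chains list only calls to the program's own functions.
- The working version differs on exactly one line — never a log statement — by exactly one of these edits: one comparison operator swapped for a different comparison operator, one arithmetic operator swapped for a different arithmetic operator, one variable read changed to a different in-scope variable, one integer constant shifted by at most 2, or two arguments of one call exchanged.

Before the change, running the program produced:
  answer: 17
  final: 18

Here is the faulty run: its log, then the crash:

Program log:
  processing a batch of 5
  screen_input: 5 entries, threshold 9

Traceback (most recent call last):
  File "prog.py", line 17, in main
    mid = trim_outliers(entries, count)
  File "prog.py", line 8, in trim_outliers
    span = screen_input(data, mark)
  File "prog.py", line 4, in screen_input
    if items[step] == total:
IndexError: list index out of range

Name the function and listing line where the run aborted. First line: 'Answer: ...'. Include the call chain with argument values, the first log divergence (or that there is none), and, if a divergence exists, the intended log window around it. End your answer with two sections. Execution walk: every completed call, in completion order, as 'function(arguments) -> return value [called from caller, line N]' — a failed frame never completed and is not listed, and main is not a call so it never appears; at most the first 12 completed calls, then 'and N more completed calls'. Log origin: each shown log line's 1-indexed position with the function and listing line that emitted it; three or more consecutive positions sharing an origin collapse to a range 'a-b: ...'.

Answer: the error was raised in screen_input, line 4.
Key fact: After 2 matching log lines the faulty run goes silent, while the working version continues with 'located slot 2'.
Call chain: main -> trim_outliers([3, 3, 9, 3, 9], 9) (called at line 17) -> screen_input([3, 3, 9, 3, 9], 9) (called at line 8).
First divergence: position 3; the shown log stops at 2 lines while the working version next logs 'located slot 2'.
Intended log window:
  1: processing a batch of 5
  2: screen_input: 5 entries, threshold 9
  3: located slot 2
  4: checkpoint: 18
Execution walk:
  (no call completed)
Log origins:
  1: from main, line 16
  2: from screen_input, line 2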